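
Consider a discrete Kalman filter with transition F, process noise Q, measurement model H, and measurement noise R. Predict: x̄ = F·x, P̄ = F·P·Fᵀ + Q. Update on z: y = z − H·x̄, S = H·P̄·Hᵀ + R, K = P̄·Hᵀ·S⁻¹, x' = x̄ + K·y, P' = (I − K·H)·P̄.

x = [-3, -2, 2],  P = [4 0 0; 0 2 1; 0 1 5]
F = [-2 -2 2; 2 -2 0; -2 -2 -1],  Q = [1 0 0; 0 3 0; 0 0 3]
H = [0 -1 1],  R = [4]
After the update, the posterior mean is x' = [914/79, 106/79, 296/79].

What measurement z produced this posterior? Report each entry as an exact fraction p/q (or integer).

z = [2]

x̄ = F·x = [14, -2, 8]
P̄ = F·P·Fᵀ + Q = [37 -12 12; -12 27 -6; 12 -6 36]
S = H·P̄·Hᵀ + R = [79]
K = P̄·Hᵀ·S⁻¹ = [24/79; -33/79; 42/79]
x' − x̄ = [-192/79, 264/79, -336/79] = K·y
y = (KᵀK)⁻¹·Kᵀ·(x' − x̄) = [-8]
z = y + H·x̄ = [-8] + [10] = [2]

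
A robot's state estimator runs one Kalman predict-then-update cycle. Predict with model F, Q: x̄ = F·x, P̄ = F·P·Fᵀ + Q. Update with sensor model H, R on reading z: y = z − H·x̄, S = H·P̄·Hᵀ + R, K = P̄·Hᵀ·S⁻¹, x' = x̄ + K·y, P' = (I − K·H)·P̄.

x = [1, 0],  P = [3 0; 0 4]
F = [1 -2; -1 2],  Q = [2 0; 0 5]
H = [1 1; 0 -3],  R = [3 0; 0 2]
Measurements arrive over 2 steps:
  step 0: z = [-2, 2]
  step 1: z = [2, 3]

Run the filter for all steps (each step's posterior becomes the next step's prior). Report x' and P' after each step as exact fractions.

step 0: x' = [-1227/1955, -266/391], P' = [4273/1955 -80/391; -80/391 86/391]
step 1: x' = [77603/37495, -222561/232469], P' = [70237/37495 -1232/7499; -1232/7499 49922/232469]

step 0: x̄ = F·x = [1, -1]
step 0: P̄ = F·P·Fᵀ + Q = [21 -19; -19 24]
step 0: y = z − H·x̄ = [-2, -1]
step 0: S = H·P̄·Hᵀ + R = [10 -15; -15 218]
step 0: K = P̄·Hᵀ·S⁻¹ = [1291/1955 120/391; 2/391 -129/391]
step 0: x' = x̄ + K·y = [-1227/1955, -266/391]
step 0: P' = (I − K·H)·P̄ = [4273/1955 -80/391; -80/391 86/391]
step 1: x̄ = F·x = [1433/1955, -1433/1955]
step 1: P̄ = F·P·Fᵀ + Q = [11503/1955 -7593/1955; -7593/1955 17368/1955]
step 1: y = z − H·x̄ = [2, 1566/1955]
step 1: S = H·P̄·Hᵀ + R = [10 -15; -15 160222/1955]
step 1: K = P̄·Hᵀ·S⁻¹ = [21359/37495 1848/7499; 3910/232469 -74883/232469]
step 1: x' = x̄ + K·y = [77603/37495, -222561/232469]
step 1: P' = (I − K·H)·P̄ = [70237/37495 -1232/7499; -1232/7499 49922/232469]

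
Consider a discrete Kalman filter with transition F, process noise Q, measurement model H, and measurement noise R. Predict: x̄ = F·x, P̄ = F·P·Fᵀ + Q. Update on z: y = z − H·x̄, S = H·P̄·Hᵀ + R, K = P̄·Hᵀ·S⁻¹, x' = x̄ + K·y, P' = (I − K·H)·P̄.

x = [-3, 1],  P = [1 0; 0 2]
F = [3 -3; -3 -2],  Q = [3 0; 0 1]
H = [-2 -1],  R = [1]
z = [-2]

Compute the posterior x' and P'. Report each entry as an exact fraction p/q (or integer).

x̄ = F·x = [-12, 7]
P̄ = F·P·Fᵀ + Q = [30 3; 3 18]
y = z − H·x̄ = [-19]
S = H·P̄·Hᵀ + R = [151]
K = P̄·Hᵀ·S⁻¹ = [-63/151; -24/151]
x' = x̄ + K·y = [-615/151, 1513/151]
P' = (I − K·H)·P̄ = [561/151 -1059/151; -1059/151 2142/151]

x' = [-615/151, 1513/151]
P' = [561/151 -1059/151; -1059/151 2142/151]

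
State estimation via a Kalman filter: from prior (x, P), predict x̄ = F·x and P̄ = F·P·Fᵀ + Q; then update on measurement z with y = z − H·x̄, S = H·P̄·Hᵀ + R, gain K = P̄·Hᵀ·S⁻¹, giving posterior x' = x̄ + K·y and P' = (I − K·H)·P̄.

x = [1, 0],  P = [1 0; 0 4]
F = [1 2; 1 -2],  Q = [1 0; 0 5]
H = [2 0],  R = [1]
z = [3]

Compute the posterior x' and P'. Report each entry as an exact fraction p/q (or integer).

x' = [109/73, 43/73]
P' = [18/73 -15/73; -15/73 706/73]

x̄ = F·x = [1, 1]
P̄ = F·P·Fᵀ + Q = [18 -15; -15 22]
y = z − H·x̄ = [1]
S = H·P̄·Hᵀ + R = [73]
K = P̄·Hᵀ·S⁻¹ = [36/73; -30/73]
x' = x̄ + K·y = [109/73, 43/73]
P' = (I − K·H)·P̄ = [18/73 -15/73; -15/73 706/73]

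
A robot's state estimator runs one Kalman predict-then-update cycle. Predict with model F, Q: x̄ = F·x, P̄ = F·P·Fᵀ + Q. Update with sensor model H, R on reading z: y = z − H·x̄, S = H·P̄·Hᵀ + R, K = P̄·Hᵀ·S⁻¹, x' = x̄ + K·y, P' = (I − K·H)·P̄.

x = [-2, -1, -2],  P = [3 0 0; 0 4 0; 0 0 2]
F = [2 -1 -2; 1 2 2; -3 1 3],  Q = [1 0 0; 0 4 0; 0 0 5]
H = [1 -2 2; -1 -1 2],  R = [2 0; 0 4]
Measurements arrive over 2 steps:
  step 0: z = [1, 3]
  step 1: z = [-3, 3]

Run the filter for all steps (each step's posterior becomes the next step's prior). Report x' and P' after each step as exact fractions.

step 0: x̄ = F·x = [1, -8, -1]
step 0: P̄ = F·P·Fᵀ + Q = [25 -10 -34; -10 31 11; -34 11 54]
step 0: y = z − H·x̄ = [-14, -2]
step 0: S = H·P̄·Hᵀ + R = [183 177; 177 348]
step 0: K = P̄·Hᵀ·S⁻¹ = [743/3595 -3706/10785; -1953/3595 3011/10785; -1697/10785 1641/3595]
step 0: x' = x̄ + K·y = [-13009/10785, -10276/10785, 3127/10785]
step 0: P' = (I − K·H)·P̄ = [13294/10785 7306/10785 2888/10785; 7306/10785 38374/10785 28862/10785; 2888/10785 28862/10785 25721/10785]
step 1: x̄ = F·x = [-7332/3595, -27307/10785, 38132/10785]
step 1: P̄ = F·P·Fᵀ + Q = [268339/10785 -298522/10785 -115196/3595; -298522/10785 584486/10785 376894/10785; -115196/3595 376894/10785 520786/10785]
step 1: y = z − H·x̄ = [-47079/3595, -93212/10785]
step 1: S = H·P̄·Hᵀ + R = [502527/3595 141297/3595; 141297/3595 2256841/10785]
step 1: K = P̄·Hᵀ·S⁻¹ = [31216805/149405982 -16540647/49801994; -83867749/149405982 15574349/49801994; -25901581/149405982 23915321/49801994]
step 1: x' = x̄ + K·y = [-8625733/4527454, 9581915/4527454, 7495893/4527454]
step 1: P' = (I − K·H)·P̄ = [28643335/24900997 41399323/74702991 14042723/74702991; 41399323/74702991 86704163/24900997 197478953/74702991; 14042723/74702991 197478953/74702991 177506801/74702991]

step 0: x' = [-13009/10785, -10276/10785, 3127/10785], P' = [13294/10785 7306/10785 2888/10785; 7306/10785 38374/10785 28862/10785; 2888/10785 28862/10785 25721/10785]
step 1: x' = [-8625733/4527454, 9581915/4527454, 7495893/4527454], P' = [28643335/24900997 41399323/74702991 14042723/74702991; 41399323/74702991 86704163/24900997 197478953/74702991; 14042723/74702991 197478953/74702991 177506801/74702991]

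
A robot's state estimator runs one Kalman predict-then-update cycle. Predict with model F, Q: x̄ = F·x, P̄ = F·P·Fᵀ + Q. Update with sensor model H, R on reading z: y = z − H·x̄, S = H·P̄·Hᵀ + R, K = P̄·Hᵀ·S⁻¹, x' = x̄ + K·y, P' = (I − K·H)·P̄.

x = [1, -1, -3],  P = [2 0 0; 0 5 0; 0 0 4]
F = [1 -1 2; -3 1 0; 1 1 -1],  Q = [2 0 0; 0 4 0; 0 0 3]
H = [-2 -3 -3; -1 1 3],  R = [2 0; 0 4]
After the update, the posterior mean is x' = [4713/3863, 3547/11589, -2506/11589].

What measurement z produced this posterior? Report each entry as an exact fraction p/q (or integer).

x̄ = F·x = [-4, -4, 3]
P̄ = F·P·Fᵀ + Q = [25 -11 -11; -11 27 -1; -11 -1 14]
S = H·P̄·Hᵀ + R = [189 -123; -123 264]
K = P̄·Hᵀ·S⁻¹ = [-1421/11589 -3691/11589; -3493/11589 -91/11589; 212/3863 2579/11589]
x' − x̄ = [20165/3863, 49903/11589, -37273/11589] = K·y
y = (KᵀK)⁻¹·Kᵀ·(x' − x̄) = [-14, -11]
z = y + H·x̄ = [-14, -11] + [11, 9] = [-3, -2]

z = [-3, -2]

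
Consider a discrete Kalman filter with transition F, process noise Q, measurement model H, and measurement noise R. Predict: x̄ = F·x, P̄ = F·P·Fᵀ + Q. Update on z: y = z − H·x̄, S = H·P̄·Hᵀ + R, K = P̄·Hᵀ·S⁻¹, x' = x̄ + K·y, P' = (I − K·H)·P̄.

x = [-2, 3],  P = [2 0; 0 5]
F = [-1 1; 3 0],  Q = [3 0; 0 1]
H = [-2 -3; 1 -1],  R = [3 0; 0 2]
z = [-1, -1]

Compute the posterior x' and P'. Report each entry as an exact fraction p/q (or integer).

x' = [-5/473, 526/1419]
P' = [366/473 -158/473; -158/473 1808/4257]

x̄ = F·x = [5, -6]
P̄ = F·P·Fᵀ + Q = [10 -6; -6 19]
y = z − H·x̄ = [-9, -12]
S = H·P̄·Hᵀ + R = [142 43; 43 43]
K = P̄·Hᵀ·S⁻¹ = [-2/11 262/473; -20/99 -1615/4257]
x' = x̄ + K·y = [-5/473, 526/1419]
P' = (I − K·H)·P̄ = [366/473 -158/473; -158/473 1808/4257]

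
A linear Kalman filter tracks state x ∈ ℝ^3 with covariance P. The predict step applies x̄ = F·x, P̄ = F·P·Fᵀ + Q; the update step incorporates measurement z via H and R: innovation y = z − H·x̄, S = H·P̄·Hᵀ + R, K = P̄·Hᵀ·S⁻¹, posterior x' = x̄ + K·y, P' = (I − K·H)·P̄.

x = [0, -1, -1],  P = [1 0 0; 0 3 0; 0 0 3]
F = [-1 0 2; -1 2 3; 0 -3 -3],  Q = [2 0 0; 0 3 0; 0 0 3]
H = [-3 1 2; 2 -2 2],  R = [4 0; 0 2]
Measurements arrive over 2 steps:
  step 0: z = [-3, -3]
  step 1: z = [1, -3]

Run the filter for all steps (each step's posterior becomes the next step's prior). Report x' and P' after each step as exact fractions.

step 0: x̄ = F·x = [-2, -5, 6]
step 0: P̄ = F·P·Fᵀ + Q = [15 19 -18; 19 43 -45; -18 -45 57]
step 0: y = z − H·x̄ = [-16, -21]
step 0: S = H·P̄·Hᵀ + R = [332 330; 330 526]
step 0: K = P̄·Hᵀ·S⁻¹ = [-4523/16433 1463/16433; -2291/16433 -2874/16433; 4629/32866 7593/32866]
step 0: x' = x̄ + K·y = [8779/16433, 14845/16433, -36321/32866]
step 0: P' = (I − K·H)·P̄ = [30441/16433 43729/16433 14751/16433; 43729/16433 71743/16433 25140/16433; 14751/16433 25140/16433 28371/32866]
step 1: x̄ = F·x = [-45100/16433, -67141/32866, 19893/32866]
step 1: P̄ = F·P·Fᵀ + Q = [61045/16433 54901/16433 -60513/16433; 54901/16433 1065279/32866 -1519575/32866; -60513/16433 -1519575/32866 2550351/32866]
step 1: y = z − H·x̄ = [-210379/32866, -46133/16433]
step 1: S = H·P̄·Hᵀ + R = [7212157/32866 5748962/16433; 5748962/16433 12663294/16433]
step 1: K = P̄·Hᵀ·S⁻¹ = [-154038948/767618095 63340139/767618095; -4315183/153523619 -28047293/153523619; 27642399/153523619 35325273/153523619]
step 1: x' = x̄ + K·y = [-1298507077/767618095, -207268724/153523619, -183187992/153523619]
step 1: P' = (I − K·H)·P̄ = [934155569/767618095 261862785/153523619 87699699/153523619; 261862785/153523619 449382593/153523619 159472515/153523619; 87699699/153523619 159472515/153523619 107098089/153523619]

step 0: x' = [8779/16433, 14845/16433, -36321/32866], P' = [30441/16433 43729/16433 14751/16433; 43729/16433 71743/16433 25140/16433; 14751/16433 25140/16433 28371/32866]
step 1: x' = [-1298507077/767618095, -207268724/153523619, -183187992/153523619], P' = [934155569/767618095 261862785/153523619 87699699/153523619; 261862785/153523619 449382593/153523619 159472515/153523619; 87699699/153523619 159472515/153523619 107098089/153523619]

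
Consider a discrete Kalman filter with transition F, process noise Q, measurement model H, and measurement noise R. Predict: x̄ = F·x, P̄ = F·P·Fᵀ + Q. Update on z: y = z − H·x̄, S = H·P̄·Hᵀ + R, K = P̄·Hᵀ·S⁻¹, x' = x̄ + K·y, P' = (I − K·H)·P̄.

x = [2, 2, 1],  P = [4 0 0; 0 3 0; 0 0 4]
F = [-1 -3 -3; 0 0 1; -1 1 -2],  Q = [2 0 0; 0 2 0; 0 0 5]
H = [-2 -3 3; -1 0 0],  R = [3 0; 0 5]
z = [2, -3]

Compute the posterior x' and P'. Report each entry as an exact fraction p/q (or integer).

x̄ = F·x = [-11, 1, -2]
P̄ = F·P·Fᵀ + Q = [69 -12 19; -12 6 -8; 19 -8 28]
y = z − H·x̄ = [-11, -14]
S = H·P̄·Hᵀ + R = [357 45; 45 74]
K = P̄·Hᵀ·S⁻¹ = [-75/8131 -7536/8131; -624/8131 1698/8131; 6035/24393 -3311/8131]
x' = x̄ + K·y = [16888/8131, -8777/8131, 23891/24393]
P' = (I − K·H)·P̄ = [37680/8131 -8490/8131 16555/8131; -8490/8131 17178/8131 10894/8131; 16555/8131 10894/8131 71827/24393]

x' = [16888/8131, -8777/8131, 23891/24393]
P' = [37680/8131 -8490/8131 16555/8131; -8490/8131 17178/8131 10894/8131; 16555/8131 10894/8131 71827/24393]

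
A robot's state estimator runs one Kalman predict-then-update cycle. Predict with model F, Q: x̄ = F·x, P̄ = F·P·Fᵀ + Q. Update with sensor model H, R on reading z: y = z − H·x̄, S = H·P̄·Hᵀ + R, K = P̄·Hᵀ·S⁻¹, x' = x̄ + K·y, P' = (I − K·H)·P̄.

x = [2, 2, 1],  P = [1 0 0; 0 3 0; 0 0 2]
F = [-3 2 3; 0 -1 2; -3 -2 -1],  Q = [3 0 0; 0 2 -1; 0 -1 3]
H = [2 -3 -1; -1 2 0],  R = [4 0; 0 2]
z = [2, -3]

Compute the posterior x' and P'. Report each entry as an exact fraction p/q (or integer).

x' = [-15361/3359, -10708/3359, -9532/3359]
P' = [69078/3359 35814/3359 24834/3359; 35814/3359 19939/3359 9395/3359; 24834/3359 9395/3359 29255/3359]

x̄ = F·x = [1, 0, -11]
P̄ = F·P·Fᵀ + Q = [42 6 -9; 6 13 1; -9 1 26]
y = z − H·x̄ = [-11, -2]
S = H·P̄·Hᵀ + R = [285 -131; -131 72]
K = P̄·Hᵀ·S⁻¹ = [1470/3359 1275/3359; 604/3359 2032/3359; -1943/3359 -3022/3359]
x' = x̄ + K·y = [-15361/3359, -10708/3359, -9532/3359]
P' = (I − K·H)·P̄ = [69078/3359 35814/3359 24834/3359; 35814/3359 19939/3359 9395/3359; 24834/3359 9395/3359 29255/3359]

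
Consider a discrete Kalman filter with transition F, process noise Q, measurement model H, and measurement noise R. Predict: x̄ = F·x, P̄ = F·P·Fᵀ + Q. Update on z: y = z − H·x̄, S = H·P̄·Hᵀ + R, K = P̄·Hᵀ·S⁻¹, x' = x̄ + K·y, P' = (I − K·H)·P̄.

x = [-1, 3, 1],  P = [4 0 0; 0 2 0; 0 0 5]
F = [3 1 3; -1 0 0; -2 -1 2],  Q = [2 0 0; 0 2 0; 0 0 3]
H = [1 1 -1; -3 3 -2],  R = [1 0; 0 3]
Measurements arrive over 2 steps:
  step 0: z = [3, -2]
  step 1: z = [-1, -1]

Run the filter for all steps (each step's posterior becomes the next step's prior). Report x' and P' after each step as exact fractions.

step 0: x̄ = F·x = [3, 1, 1]
step 0: P̄ = F·P·Fᵀ + Q = [85 -12 4; -12 6 8; 4 8 41]
step 0: y = z − H·x̄ = [0, 6]
step 0: S = H·P̄·Hᵀ + R = [85 -191; -191 1154]
step 0: K = P̄·Hᵀ·S⁻¹ = [22517/61609 -12236/61609; -8898/61609 556/61609; -46836/61609 -11489/61609]
step 0: x' = x̄ + K·y = [111411/61609, 64945/61609, -7325/61609]
step 0: P' = (I − K·H)·P̄ = [24528/61609 40898/61609 42909/61609; 40898/61609 223954/61609 273750/61609; 42909/61609 273750/61609 363495/61609]
step 1: x̄ = F·x = [377203/61609, -111411/61609, -302417/61609]
step 1: P̄ = F·P·Fᵀ + Q = [6499629/61609 -243209/61609 1331608/61609; -243209/61609 147746/61609 4136/61609; 1331608/61609 4136/61609 686193/61609]
step 1: y = z − H·x̄ = [-629818/61609, 799399/61609]
step 1: S = H·P̄·Hᵀ + R = [4237271/61609 -16372335/61609; -16372335/61609 83063400/61609]
step 1: K = P̄·Hᵀ·S⁻¹ = [1059850/2594203 -53134418/272391315; 87821/682685 2822578/71681925; -5212086/12971015 -65223591/453985525]
step 1: x' = x̄ + K·y = [-159353393/272391315, -187269227/71681925, -1209877106/453985525]
step 1: P' = (I − K·H)·P̄ = [19639111/54478263 5737159/14336385 31972442/90797105; 5737159/14336385 133454299/71681925 50972963/23893975; 31972442/90797105 50972963/23893975 1310771517/453985525]

step 0: x' = [111411/61609, 64945/61609, -7325/61609], P' = [24528/61609 40898/61609 42909/61609; 40898/61609 223954/61609 273750/61609; 42909/61609 273750/61609 363495/61609]
step 1: x' = [-159353393/272391315, -187269227/71681925, -1209877106/453985525], P' = [19639111/54478263 5737159/14336385 31972442/90797105; 5737159/14336385 133454299/71681925 50972963/23893975; 31972442/90797105 50972963/23893975 1310771517/453985525]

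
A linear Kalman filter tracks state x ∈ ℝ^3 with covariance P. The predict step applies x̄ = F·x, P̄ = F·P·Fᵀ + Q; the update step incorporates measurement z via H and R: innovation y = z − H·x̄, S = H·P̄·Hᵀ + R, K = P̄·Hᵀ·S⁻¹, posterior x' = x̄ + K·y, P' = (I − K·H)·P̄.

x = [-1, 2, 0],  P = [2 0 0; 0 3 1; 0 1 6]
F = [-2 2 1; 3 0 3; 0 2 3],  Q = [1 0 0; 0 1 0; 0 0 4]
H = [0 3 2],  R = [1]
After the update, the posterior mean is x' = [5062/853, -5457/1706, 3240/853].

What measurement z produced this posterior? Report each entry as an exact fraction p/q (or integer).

z = [-2]

x̄ = F·x = [6, -3, 4]
P̄ = F·P·Fᵀ + Q = [31 12 38; 12 73 60; 38 60 82]
S = H·P̄·Hᵀ + R = [1706]
K = P̄·Hᵀ·S⁻¹ = [56/853; 339/1706; 172/853]
x' − x̄ = [-56/853, -339/1706, -172/853] = K·y
y = (KᵀK)⁻¹·Kᵀ·(x' − x̄) = [-1]
z = y + H·x̄ = [-1] + [-1] = [-2]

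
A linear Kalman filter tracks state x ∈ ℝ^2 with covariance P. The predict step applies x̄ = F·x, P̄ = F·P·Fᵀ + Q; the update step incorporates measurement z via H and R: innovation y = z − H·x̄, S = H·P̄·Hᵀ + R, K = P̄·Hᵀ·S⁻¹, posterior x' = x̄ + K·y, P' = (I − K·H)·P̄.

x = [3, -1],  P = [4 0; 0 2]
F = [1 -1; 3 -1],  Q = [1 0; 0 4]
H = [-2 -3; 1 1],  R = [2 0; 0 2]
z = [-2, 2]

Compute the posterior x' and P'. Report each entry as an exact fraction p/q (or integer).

x' = [10/13, 4/13]
P' = [497/351 -329/351; -329/351 287/351]

x̄ = F·x = [4, 10]
P̄ = F·P·Fᵀ + Q = [7 14; 14 42]
y = z − H·x̄ = [36, -12]
S = H·P̄·Hᵀ + R = [576 -210; -210 79]
K = P̄·Hᵀ·S⁻¹ = [-7/702 28/117; -203/702 -7/117]
x' = x̄ + K·y = [10/13, 4/13]
P' = (I − K·H)·P̄ = [497/351 -329/351; -329/351 287/351]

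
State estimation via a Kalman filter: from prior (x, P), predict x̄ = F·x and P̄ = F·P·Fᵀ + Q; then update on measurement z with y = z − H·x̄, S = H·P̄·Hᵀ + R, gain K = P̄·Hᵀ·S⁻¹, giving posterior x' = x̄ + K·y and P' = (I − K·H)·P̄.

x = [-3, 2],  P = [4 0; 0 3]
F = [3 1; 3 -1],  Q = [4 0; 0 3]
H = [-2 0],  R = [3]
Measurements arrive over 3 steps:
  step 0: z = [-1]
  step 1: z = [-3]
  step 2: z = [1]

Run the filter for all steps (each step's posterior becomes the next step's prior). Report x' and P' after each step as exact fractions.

step 0: x̄ = F·x = [-7, -11]
step 0: P̄ = F·P·Fᵀ + Q = [43 33; 33 42]
step 0: y = z − H·x̄ = [-15]
step 0: S = H·P̄·Hᵀ + R = [175]
step 0: K = P̄·Hᵀ·S⁻¹ = [-86/175; -66/175]
step 0: x' = x̄ + K·y = [13/35, -187/35]
step 0: P' = (I − K·H)·P̄ = [129/175 99/175; 99/175 2994/175]
step 1: x̄ = F·x = [-148/35, 226/35]
step 1: P̄ = F·P·Fᵀ + Q = [5449/175 -1833/175; -1833/175 4086/175]
step 1: y = z − H·x̄ = [-401/35]
step 1: S = H·P̄·Hᵀ + R = [22321/175]
step 1: K = P̄·Hᵀ·S⁻¹ = [-10898/22321; 282/1717]
step 1: x' = x̄ + K·y = [30474/22321, 7856/1717]
step 1: P' = (I − K·H)·P̄ = [16347/22321 -423/1717; -423/1717 34182/1717]
step 2: x̄ = F·x = [193550/22321, -106/221]
step 2: P̄ = F·P·Fᵀ + Q = [647779/22321 -2943/221; -2943/221 6846/221]
step 2: y = z − H·x̄ = [409421/22321]
step 2: S = H·P̄·Hᵀ + R = [2658079/22321]
step 2: K = P̄·Hᵀ·S⁻¹ = [-1295558/2658079; 594486/2658079]
step 2: x' = x̄ + K·y = [-714908/2658079, 9629392/2658079]
step 2: P' = (I − K·H)·P̄ = [1943337/2658079 -891729/2658079; -891729/2658079 66507078/2658079]

step 0: x' = [13/35, -187/35], P' = [129/175 99/175; 99/175 2994/175]
step 1: x' = [30474/22321, 7856/1717], P' = [16347/22321 -423/1717; -423/1717 34182/1717]
step 2: x' = [-714908/2658079, 9629392/2658079], P' = [1943337/2658079 -891729/2658079; -891729/2658079 66507078/2658079]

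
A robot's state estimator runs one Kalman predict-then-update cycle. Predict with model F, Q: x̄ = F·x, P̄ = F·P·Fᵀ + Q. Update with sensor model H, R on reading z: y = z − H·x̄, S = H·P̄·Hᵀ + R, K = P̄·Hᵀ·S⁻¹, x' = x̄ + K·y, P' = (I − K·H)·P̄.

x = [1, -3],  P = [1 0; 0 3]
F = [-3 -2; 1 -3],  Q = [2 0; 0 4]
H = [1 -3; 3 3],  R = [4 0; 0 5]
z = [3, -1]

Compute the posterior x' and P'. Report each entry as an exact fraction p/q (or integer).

x' = [9269/25923, -6020/8641]
P' = [41851/77769 -1159/8641; -1159/8641 2399/8641]

x̄ = F·x = [3, 10]
P̄ = F·P·Fᵀ + Q = [23 15; 15 32]
y = z − H·x̄ = [30, -40]
S = H·P̄·Hᵀ + R = [225 -309; -309 770]
K = P̄·Hᵀ·S⁻¹ = [18286/77769 6284/25923; -2089/8641 744/8641]
x' = x̄ + K·y = [9269/25923, -6020/8641]
P' = (I − K·H)·P̄ = [41851/77769 -1159/8641; -1159/8641 2399/8641]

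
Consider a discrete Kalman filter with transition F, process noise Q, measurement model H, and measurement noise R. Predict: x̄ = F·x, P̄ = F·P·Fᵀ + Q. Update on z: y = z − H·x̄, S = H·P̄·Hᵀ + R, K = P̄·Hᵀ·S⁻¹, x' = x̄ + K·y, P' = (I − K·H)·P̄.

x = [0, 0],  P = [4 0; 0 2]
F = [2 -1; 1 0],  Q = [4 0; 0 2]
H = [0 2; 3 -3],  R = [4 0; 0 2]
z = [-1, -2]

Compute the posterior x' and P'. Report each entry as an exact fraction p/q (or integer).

x' = [-403/367, -162/367]
P' = [396/367 314/367; 314/367 312/367]

x̄ = F·x = [0, 0]
P̄ = F·P·Fᵀ + Q = [22 8; 8 6]
y = z − H·x̄ = [-1, -2]
S = H·P̄·Hᵀ + R = [28 12; 12 110]
K = P̄·Hᵀ·S⁻¹ = [157/367 123/367; 156/367 3/367]
x' = x̄ + K·y = [-403/367, -162/367]
P' = (I − K·H)·P̄ = [396/367 314/367; 314/367 312/367]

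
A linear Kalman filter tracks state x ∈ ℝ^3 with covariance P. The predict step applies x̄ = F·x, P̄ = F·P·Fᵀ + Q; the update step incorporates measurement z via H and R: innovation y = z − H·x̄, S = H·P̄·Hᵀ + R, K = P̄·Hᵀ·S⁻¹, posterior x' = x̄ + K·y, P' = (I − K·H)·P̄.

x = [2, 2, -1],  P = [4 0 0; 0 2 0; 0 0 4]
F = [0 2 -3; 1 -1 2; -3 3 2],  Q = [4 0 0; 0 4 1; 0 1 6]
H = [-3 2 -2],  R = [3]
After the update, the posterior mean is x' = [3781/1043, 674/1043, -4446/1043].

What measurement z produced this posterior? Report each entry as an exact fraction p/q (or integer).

x̄ = F·x = [7, -2, -2]
P̄ = F·P·Fᵀ + Q = [48 -28 -12; -28 26 -1; -12 -1 76]
S = H·P̄·Hᵀ + R = [1043]
K = P̄·Hᵀ·S⁻¹ = [-176/1043; 138/1043; -118/1043]
x' − x̄ = [-3520/1043, 2760/1043, -2360/1043] = K·y
y = (KᵀK)⁻¹·Kᵀ·(x' − x̄) = [20]
z = y + H·x̄ = [20] + [-21] = [-1]

z = [-1]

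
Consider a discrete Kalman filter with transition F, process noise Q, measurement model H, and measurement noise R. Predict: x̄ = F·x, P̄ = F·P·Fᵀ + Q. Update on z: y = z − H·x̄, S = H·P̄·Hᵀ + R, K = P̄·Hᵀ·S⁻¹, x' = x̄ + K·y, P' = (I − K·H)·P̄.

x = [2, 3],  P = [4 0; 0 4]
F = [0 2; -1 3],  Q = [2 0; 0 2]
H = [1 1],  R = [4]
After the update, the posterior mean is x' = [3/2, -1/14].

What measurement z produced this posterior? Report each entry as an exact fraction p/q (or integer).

x̄ = F·x = [6, 7]
P̄ = F·P·Fᵀ + Q = [18 24; 24 42]
S = H·P̄·Hᵀ + R = [112]
K = P̄·Hᵀ·S⁻¹ = [3/8; 33/56]
x' − x̄ = [-9/2, -99/14] = K·y
y = (KᵀK)⁻¹·Kᵀ·(x' − x̄) = [-12]
z = y + H·x̄ = [-12] + [13] = [1]

z = [1]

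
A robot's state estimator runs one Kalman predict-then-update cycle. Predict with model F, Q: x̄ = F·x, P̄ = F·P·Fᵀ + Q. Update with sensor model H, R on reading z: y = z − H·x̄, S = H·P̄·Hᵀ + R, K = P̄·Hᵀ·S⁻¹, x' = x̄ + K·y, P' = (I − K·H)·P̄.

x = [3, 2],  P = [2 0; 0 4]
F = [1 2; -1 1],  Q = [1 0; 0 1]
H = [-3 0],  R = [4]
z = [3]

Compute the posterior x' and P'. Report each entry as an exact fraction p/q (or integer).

x' = [-143/175, -607/175]
P' = [76/175 24/175; 24/175 901/175]

x̄ = F·x = [7, -1]
P̄ = F·P·Fᵀ + Q = [19 6; 6 7]
y = z − H·x̄ = [24]
S = H·P̄·Hᵀ + R = [175]
K = P̄·Hᵀ·S⁻¹ = [-57/175; -18/175]
x' = x̄ + K·y = [-143/175, -607/175]
P' = (I − K·H)·P̄ = [76/175 24/175; 24/175 901/175]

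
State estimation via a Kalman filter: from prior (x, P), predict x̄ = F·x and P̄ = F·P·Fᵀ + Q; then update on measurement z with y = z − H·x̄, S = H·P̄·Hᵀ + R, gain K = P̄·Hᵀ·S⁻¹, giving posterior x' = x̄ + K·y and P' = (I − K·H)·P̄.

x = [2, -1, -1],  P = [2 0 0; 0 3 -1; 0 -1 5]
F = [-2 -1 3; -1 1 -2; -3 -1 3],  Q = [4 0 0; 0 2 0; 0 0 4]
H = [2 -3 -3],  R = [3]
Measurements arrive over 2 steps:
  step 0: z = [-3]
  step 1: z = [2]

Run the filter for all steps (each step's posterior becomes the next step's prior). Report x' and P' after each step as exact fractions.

step 0: x' = [-42/5, 10/3, -8], P' = [306/5 -76/3 66; -76/3 829/54 -32; 66 -32 76]
step 1: x' = [695764/175459, -360402/175459, 709198/175459], P' = [135246597/2456426 -58095465/2456426 147903237/2456426; -58095465/2456426 38855213/2456426 -76852841/2456426; 147903237/2456426 -76852841/2456426 175303105/2456426]

step 0: x̄ = F·x = [-6, -1, -8]
step 0: P̄ = F·P·Fᵀ + Q = [66 -34 66; -34 31 -32; 66 -32 76]
step 0: y = z − H·x̄ = [-18]
step 0: S = H·P̄·Hᵀ + R = [270]
step 0: K = P̄·Hᵀ·S⁻¹ = [2/15; -13/54; 0]
step 0: x' = x̄ + K·y = [-42/5, 10/3, -8]
step 0: P' = (I − K·H)·P̄ = [306/5 -76/3 66; -76/3 829/54 -32; 66 -32 76]
step 1: x̄ = F·x = [-158/15, 416/15, -32/15]
step 1: P̄ = F·P·Fᵀ + Q = [66641/270 -112757/270 38309/270; -112757/270 222809/270 -53753/270; 38309/270 -53753/270 28661/270]
step 1: y = z − H·x̄ = [1498/15]
step 1: S = H·P̄·Hᵀ + R = [1228213/135]
step 1: K = P̄·Hᵀ·S⁻¹ = [178313/1228213; -366341/1228213; 75947/1228213]
step 1: x' = x̄ + K·y = [695764/175459, -360402/175459, 709198/175459]
step 1: P' = (I − K·H)·P̄ = [135246597/2456426 -58095465/2456426 147903237/2456426; -58095465/2456426 38855213/2456426 -76852841/2456426; 147903237/2456426 -76852841/2456426 175303105/2456426]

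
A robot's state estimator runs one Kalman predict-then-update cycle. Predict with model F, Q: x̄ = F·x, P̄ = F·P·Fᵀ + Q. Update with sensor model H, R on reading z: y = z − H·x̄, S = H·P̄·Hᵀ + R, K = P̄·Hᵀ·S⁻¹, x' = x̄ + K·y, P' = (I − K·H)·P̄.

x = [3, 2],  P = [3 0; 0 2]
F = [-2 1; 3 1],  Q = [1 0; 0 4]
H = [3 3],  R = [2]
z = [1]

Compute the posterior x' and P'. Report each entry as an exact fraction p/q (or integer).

x̄ = F·x = [-4, 11]
P̄ = F·P·Fᵀ + Q = [15 -16; -16 33]
y = z − H·x̄ = [-20]
S = H·P̄·Hᵀ + R = [146]
K = P̄·Hᵀ·S⁻¹ = [-3/146; 51/146]
x' = x̄ + K·y = [-262/73, 293/73]
P' = (I − K·H)·P̄ = [2181/146 -2183/146; -2183/146 2217/146]

x' = [-262/73, 293/73]
P' = [2181/146 -2183/146; -2183/146 2217/146]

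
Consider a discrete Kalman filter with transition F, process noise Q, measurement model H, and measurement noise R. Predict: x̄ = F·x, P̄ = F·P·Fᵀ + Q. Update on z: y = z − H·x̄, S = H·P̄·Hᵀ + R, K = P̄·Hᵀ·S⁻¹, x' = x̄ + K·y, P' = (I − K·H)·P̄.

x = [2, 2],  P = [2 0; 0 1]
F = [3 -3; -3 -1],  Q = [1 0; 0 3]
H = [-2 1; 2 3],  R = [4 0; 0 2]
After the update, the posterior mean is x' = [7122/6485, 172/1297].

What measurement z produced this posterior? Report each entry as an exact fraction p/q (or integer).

z = [-2, 3]

x̄ = F·x = [0, -8]
P̄ = F·P·Fᵀ + Q = [28 -15; -15 22]
S = H·P̄·Hᵀ + R = [198 14; 14 132]
K = P̄·Hᵀ·S⁻¹ = [-4763/12970 793/6485; 318/1297 320/1297]
x' − x̄ = [7122/6485, 10548/1297] = K·y
y = (KᵀK)⁻¹·Kᵀ·(x' − x̄) = [6, 27]
z = y + H·x̄ = [6, 27] + [-8, -24] = [-2, 3]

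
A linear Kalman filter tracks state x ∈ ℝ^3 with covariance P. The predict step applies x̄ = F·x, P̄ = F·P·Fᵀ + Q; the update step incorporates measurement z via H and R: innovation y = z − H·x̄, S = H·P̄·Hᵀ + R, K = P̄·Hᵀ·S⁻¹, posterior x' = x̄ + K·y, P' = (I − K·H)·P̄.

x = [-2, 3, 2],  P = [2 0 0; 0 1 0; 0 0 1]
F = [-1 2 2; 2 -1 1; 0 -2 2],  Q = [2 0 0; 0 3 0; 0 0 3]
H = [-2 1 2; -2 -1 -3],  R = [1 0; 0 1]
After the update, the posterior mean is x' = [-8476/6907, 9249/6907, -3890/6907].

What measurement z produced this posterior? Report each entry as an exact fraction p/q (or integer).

z = [3, 3]

x̄ = F·x = [12, -5, -2]
P̄ = F·P·Fᵀ + Q = [12 -4 0; -4 13 4; 0 4 11]
S = H·P̄·Hᵀ + R = [138 -51; -51 169]
K = P̄·Hᵀ·S⁻¹ = [-5752/20721 -1396/6907; 4034/20721 -289/6907; 2507/20721 -1260/6907]
x' − x̄ = [-91360/6907, 43784/6907, 9924/6907] = K·y
y = (KᵀK)⁻¹·Kᵀ·(x' − x̄) = [36, 16]
z = y + H·x̄ = [36, 16] + [-33, -13] = [3, 3]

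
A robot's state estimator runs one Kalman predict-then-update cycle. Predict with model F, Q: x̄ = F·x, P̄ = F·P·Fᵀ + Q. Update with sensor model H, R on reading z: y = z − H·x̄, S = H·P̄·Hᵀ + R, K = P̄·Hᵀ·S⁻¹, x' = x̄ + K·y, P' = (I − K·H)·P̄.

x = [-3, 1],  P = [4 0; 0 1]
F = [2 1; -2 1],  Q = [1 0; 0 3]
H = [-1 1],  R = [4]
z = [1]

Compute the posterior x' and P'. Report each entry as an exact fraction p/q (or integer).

x' = [1/24, 119/72]
P' = [23/8 25/24; 25/24 215/72]

x̄ = F·x = [-5, 7]
P̄ = F·P·Fᵀ + Q = [18 -15; -15 20]
y = z − H·x̄ = [-11]
S = H·P̄·Hᵀ + R = [72]
K = P̄·Hᵀ·S⁻¹ = [-11/24; 35/72]
x' = x̄ + K·y = [1/24, 119/72]
P' = (I − K·H)·P̄ = [23/8 25/24; 25/24 215/72]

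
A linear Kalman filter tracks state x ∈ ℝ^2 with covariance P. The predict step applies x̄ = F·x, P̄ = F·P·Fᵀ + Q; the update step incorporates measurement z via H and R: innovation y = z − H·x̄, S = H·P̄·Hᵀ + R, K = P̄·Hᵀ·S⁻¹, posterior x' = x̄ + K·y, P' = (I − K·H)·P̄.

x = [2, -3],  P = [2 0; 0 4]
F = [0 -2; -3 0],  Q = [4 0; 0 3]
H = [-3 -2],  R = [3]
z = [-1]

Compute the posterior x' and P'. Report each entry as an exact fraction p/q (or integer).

x̄ = F·x = [6, -6]
P̄ = F·P·Fᵀ + Q = [20 0; 0 21]
y = z − H·x̄ = [5]
S = H·P̄·Hᵀ + R = [267]
K = P̄·Hᵀ·S⁻¹ = [-20/89; -14/89]
x' = x̄ + K·y = [434/89, -604/89]
P' = (I − K·H)·P̄ = [580/89 -840/89; -840/89 1281/89]

x' = [434/89, -604/89]
P' = [580/89 -840/89; -840/89 1281/89]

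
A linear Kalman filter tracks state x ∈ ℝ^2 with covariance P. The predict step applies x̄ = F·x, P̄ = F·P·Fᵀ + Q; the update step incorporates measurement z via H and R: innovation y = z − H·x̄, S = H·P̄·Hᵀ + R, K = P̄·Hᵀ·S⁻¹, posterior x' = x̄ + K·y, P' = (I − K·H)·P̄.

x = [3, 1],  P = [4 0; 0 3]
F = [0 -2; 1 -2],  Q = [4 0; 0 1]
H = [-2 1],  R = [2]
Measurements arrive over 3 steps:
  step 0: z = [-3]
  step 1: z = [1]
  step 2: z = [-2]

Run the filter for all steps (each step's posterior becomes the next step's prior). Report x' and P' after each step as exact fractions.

step 0: x̄ = F·x = [-2, 1]
step 0: P̄ = F·P·Fᵀ + Q = [16 12; 12 17]
step 0: y = z − H·x̄ = [-8]
step 0: S = H·P̄·Hᵀ + R = [35]
step 0: K = P̄·Hᵀ·S⁻¹ = [-4/7; -1/5]
step 0: x' = x̄ + K·y = [18/7, 13/5]
step 0: P' = (I − K·H)·P̄ = [32/7 8; 8 78/5]
step 1: x̄ = F·x = [-26/5, -92/35]
step 1: P̄ = F·P·Fᵀ + Q = [332/5 232/5; 232/5 1259/35]
step 1: y = z − H·x̄ = [-237/35]
step 1: S = H·P̄·Hᵀ + R = [4129/35]
step 1: K = P̄·Hᵀ·S⁻¹ = [-3024/4129; -1989/4129]
step 1: x' = x̄ + K·y = [-994/4129, 2615/4129]
step 1: P' = (I − K·H)·P̄ = [12892/4129 19736/4129; 19736/4129 35494/4129]
step 2: x̄ = F·x = [-5230/4129, -6224/4129]
step 2: P̄ = F·P·Fᵀ + Q = [158492/4129 102504/4129; 102504/4129 80053/4129]
step 2: y = z − H·x̄ = [-12494/4129]
step 2: S = H·P̄·Hᵀ + R = [312263/4129]
step 2: K = P̄·Hᵀ·S⁻¹ = [-30640/44609; -124955/312263]
step 2: x' = x̄ + K·y = [36210/44609, -92598/312263]
step 2: P' = (I − K·H)·P̄ = [120732/44609 180184/44609; 180184/44609 2272666/312263]

step 0: x' = [18/7, 13/5], P' = [32/7 8; 8 78/5]
step 1: x' = [-994/4129, 2615/4129], P' = [12892/4129 19736/4129; 19736/4129 35494/4129]
step 2: x' = [36210/44609, -92598/312263], P' = [120732/44609 180184/44609; 180184/44609 2272666/312263]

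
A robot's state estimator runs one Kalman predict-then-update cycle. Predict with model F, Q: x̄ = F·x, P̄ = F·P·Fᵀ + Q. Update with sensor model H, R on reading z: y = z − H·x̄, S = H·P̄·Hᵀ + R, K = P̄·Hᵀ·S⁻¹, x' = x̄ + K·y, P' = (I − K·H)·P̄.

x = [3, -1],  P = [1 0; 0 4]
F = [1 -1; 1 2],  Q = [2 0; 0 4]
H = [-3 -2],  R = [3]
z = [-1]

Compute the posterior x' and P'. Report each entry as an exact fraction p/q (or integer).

x̄ = F·x = [4, 1]
P̄ = F·P·Fᵀ + Q = [7 -7; -7 21]
y = z − H·x̄ = [13]
S = H·P̄·Hᵀ + R = [66]
K = P̄·Hᵀ·S⁻¹ = [-7/66; -7/22]
x' = x̄ + K·y = [173/66, -69/22]
P' = (I − K·H)·P̄ = [413/66 -203/22; -203/22 315/22]

x' = [173/66, -69/22]
P' = [413/66 -203/22; -203/22 315/22]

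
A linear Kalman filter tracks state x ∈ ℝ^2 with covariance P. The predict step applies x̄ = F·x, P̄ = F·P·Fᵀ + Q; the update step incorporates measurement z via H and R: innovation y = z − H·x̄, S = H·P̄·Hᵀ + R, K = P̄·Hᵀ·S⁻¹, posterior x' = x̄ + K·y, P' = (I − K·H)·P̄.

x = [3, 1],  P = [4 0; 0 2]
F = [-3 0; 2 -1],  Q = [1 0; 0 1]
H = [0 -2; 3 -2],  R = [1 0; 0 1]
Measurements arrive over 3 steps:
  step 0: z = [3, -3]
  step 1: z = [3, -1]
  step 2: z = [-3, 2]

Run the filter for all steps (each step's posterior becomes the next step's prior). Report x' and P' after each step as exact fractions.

step 0: x' = [-560/297, -3611/2673], P' = [13/66 41/297; 41/297 581/2673]
step 1: x' = [-684327/912113, -934533/912113], P' = [161927/912113 106224/912113; 106224/912113 173260/912113]
step 2: x' = [23771725/16228233, 175418281/146054097], P' = [318736/1803137 1881470/16228233; 1881470/16228233 27687365/146054097]

step 0: x̄ = F·x = [-9, 5]
step 0: P̄ = F·P·Fᵀ + Q = [37 -24; -24 19]
step 0: y = z − H·x̄ = [13, 34]
step 0: S = H·P̄·Hᵀ + R = [77 220; 220 698]
step 0: K = P̄·Hᵀ·S⁻¹ = [-82/297 17/54; -1162/2673 -5/243]
step 0: x' = x̄ + K·y = [-560/297, -3611/2673]
step 0: P' = (I − K·H)·P̄ = [13/66 41/297; 41/297 581/2673]
step 1: x̄ = F·x = [560/99, -6469/2673]
step 1: P̄ = F·P·Fᵀ + Q = [61/22 -76/99; -76/99 3884/2673]
step 1: y = z − H·x̄ = [-4919/2673, -60971/2673]
step 1: S = H·P̄·Hᵀ + R = [18209/2673 27848/2673; 27848/2673 219073/5346]
step 1: K = P̄·Hᵀ·S⁻¹ = [-212448/912113 273333/912113; -346520/912113 -27848/912113]
step 1: x' = x̄ + K·y = [-684327/912113, -934533/912113]
step 1: P' = (I − K·H)·P̄ = [161927/912113 106224/912113; 106224/912113 173260/912113]
step 2: x̄ = F·x = [2052981/912113, -434121/912113]
step 2: P̄ = F·P·Fᵀ + Q = [2369456/912113 -652890/912113; -652890/912113 1308185/912113]
step 2: y = z − H·x̄ = [-3604581/912113, -5202959/912113]
step 2: S = H·P̄·Hᵀ + R = [6144853/912113 9150080/912113; 9150080/912113 35304637/912113]
step 2: K = P̄·Hᵀ·S⁻¹ = [-3762940/16228233 4842932/16228233; -55374730/146054097 -4575040/146054097]
step 2: x' = x̄ + K·y = [23771725/16228233, 175418281/146054097]
step 2: P' = (I − K·H)·P̄ = [318736/1803137 1881470/16228233; 1881470/16228233 27687365/146054097]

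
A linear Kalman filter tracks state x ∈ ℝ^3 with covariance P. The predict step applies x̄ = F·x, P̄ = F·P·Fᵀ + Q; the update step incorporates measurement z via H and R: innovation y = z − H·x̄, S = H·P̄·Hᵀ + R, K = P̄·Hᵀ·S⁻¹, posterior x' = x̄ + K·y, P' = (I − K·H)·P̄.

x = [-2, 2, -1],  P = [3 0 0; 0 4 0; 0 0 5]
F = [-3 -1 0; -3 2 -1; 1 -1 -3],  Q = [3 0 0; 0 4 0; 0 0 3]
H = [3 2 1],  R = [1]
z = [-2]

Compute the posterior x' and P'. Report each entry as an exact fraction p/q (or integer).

x' = [-337/152, 559/152, -101/38]
P' = [1523/152 -1405/152 -433/38; -1405/152 14239/760 -1811/190; -433/38 -1811/190 5063/95]

x̄ = F·x = [4, 11, -1]
P̄ = F·P·Fᵀ + Q = [34 19 -5; 19 52 -2; -5 -2 55]
y = z − H·x̄ = [-35]
S = H·P̄·Hᵀ + R = [760]
K = P̄·Hᵀ·S⁻¹ = [27/152; 159/760; 9/190]
x' = x̄ + K·y = [-337/152, 559/152, -101/38]
P' = (I − K·H)·P̄ = [1523/152 -1405/152 -433/38; -1405/152 14239/760 -1811/190; -433/38 -1811/190 5063/95]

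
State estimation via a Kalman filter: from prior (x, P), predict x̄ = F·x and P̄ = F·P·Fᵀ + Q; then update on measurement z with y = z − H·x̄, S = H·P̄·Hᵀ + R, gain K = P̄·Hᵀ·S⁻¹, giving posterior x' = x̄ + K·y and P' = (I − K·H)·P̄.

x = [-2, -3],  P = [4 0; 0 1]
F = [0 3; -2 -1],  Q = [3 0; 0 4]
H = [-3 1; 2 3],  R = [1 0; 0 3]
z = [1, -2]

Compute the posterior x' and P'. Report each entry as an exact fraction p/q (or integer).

x' = [-641/1252, -393/1252]
P' = [123/1252 15/626; 15/626 633/2504]

x̄ = F·x = [-9, 7]
P̄ = F·P·Fᵀ + Q = [12 -3; -3 21]
y = z − H·x̄ = [-33, -5]
S = H·P̄·Hᵀ + R = [148 12; 12 204]
K = P̄·Hᵀ·S⁻¹ = [-339/1252 28/313; 453/2504 673/2504]
x' = x̄ + K·y = [-641/1252, -393/1252]
P' = (I − K·H)·P̄ = [123/1252 15/626; 15/626 633/2504]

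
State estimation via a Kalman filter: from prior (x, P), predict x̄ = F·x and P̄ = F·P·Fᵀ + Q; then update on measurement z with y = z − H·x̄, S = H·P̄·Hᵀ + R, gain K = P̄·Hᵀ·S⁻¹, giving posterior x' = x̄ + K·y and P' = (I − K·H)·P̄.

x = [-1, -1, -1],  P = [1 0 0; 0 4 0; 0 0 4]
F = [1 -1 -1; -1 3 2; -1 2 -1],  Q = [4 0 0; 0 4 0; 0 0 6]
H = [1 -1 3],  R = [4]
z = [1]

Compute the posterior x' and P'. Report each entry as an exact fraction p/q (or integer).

x̄ = F·x = [1, -4, 0]
P̄ = F·P·Fᵀ + Q = [13 -21 -5; -21 57 17; -5 17 27]
y = z − H·x̄ = [-4]
S = H·P̄·Hᵀ + R = [227]
K = P̄·Hᵀ·S⁻¹ = [19/227; -27/227; 59/227]
x' = x̄ + K·y = [151/227, -800/227, -236/227]
P' = (I − K·H)·P̄ = [2590/227 -4254/227 -2256/227; -4254/227 12210/227 5452/227; -2256/227 5452/227 2648/227]

x' = [151/227, -800/227, -236/227]
P' = [2590/227 -4254/227 -2256/227; -4254/227 12210/227 5452/227; -2256/227 5452/227 2648/227]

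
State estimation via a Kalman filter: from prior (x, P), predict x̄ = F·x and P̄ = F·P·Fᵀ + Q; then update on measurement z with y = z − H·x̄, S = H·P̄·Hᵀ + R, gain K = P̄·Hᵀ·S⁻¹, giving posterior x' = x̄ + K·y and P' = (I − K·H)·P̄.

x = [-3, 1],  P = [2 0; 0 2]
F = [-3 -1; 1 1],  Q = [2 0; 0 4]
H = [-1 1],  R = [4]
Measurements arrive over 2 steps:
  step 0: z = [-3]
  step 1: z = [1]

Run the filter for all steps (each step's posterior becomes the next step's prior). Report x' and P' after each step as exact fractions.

step 0: x̄ = F·x = [8, -2]
step 0: P̄ = F·P·Fᵀ + Q = [22 -8; -8 8]
step 0: y = z − H·x̄ = [7]
step 0: S = H·P̄·Hᵀ + R = [50]
step 0: K = P̄·Hᵀ·S⁻¹ = [-3/5; 8/25]
step 0: x' = x̄ + K·y = [19/5, 6/25]
step 0: P' = (I − K·H)·P̄ = [4 8/5; 8/5 72/25]
step 1: x̄ = F·x = [-291/25, 101/25]
step 1: P̄ = F·P·Fᵀ + Q = [1262/25 -532/25; -532/25 352/25]
step 1: y = z − H·x̄ = [-367/25]
step 1: S = H·P̄·Hᵀ + R = [2778/25]
step 1: K = P̄·Hᵀ·S⁻¹ = [-299/463; 442/1389]
step 1: x' = x̄ + K·y = [-1000/463, -877/1389]
step 1: P' = (I − K·H)·P̄ = [1916/463 720/463; 720/463 3928/1389]

step 0: x' = [19/5, 6/25], P' = [4 8/5; 8/5 72/25]
step 1: x' = [-1000/463, -877/1389], P' = [1916/463 720/463; 720/463 3928/1389]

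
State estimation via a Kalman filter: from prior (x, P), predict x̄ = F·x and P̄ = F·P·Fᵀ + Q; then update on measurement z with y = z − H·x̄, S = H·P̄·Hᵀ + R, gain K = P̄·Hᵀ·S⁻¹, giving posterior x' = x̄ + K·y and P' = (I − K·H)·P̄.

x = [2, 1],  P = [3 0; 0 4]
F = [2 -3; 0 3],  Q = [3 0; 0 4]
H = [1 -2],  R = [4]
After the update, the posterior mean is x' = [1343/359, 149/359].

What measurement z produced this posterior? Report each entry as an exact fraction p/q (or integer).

z = [3]

x̄ = F·x = [1, 3]
P̄ = F·P·Fᵀ + Q = [51 -36; -36 40]
S = H·P̄·Hᵀ + R = [359]
K = P̄·Hᵀ·S⁻¹ = [123/359; -116/359]
x' − x̄ = [984/359, -928/359] = K·y
y = (KᵀK)⁻¹·Kᵀ·(x' − x̄) = [8]
z = y + H·x̄ = [8] + [-5] = [3]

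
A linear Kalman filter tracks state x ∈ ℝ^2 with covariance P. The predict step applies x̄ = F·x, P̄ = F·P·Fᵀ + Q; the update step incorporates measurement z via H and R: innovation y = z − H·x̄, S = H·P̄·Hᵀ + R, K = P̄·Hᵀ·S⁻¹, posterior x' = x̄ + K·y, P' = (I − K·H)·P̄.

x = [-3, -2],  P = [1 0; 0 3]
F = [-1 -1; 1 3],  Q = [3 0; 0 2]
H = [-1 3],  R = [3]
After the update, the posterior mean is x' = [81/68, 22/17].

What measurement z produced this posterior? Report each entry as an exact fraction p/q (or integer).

z = [3]

x̄ = F·x = [5, -9]
P̄ = F·P·Fᵀ + Q = [7 -10; -10 30]
S = H·P̄·Hᵀ + R = [340]
K = P̄·Hᵀ·S⁻¹ = [-37/340; 5/17]
x' − x̄ = [-259/68, 175/17] = K·y
y = (KᵀK)⁻¹·Kᵀ·(x' − x̄) = [35]
z = y + H·x̄ = [35] + [-32] = [3]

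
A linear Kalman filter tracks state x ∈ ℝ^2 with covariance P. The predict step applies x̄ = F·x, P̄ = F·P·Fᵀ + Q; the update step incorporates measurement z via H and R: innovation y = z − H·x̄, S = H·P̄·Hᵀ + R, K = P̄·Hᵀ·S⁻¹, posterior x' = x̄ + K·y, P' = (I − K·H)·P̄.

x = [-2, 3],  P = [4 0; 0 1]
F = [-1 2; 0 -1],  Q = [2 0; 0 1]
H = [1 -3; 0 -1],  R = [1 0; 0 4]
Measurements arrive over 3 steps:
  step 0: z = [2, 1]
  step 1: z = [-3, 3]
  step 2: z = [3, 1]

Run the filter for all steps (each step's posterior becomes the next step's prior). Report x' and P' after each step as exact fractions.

step 0: x' = [174/91, -15/91], P' = [316/91 92/91; 92/91 36/91]
step 1: x' = [-5852/2019, -73/2019], P' = [15082/6057 4616/6057; 4616/6057 2020/6057]
step 2: x' = [360162/132955, -14611/132955], P' = [894716/398865 90224/132955; 90224/132955 40588/132955]

step 0: x̄ = F·x = [8, -3]
step 0: P̄ = F·P·Fᵀ + Q = [10 -2; -2 2]
step 0: y = z − H·x̄ = [-15, -2]
step 0: S = H·P̄·Hᵀ + R = [41 8; 8 6]
step 0: K = P̄·Hᵀ·S⁻¹ = [40/91 -23/91; -16/91 -9/91]
step 0: x' = x̄ + K·y = [174/91, -15/91]
step 0: P' = (I − K·H)·P̄ = [316/91 92/91; 92/91 36/91]
step 1: x̄ = F·x = [-204/91, 15/91]
step 1: P̄ = F·P·Fᵀ + Q = [274/91 20/91; 20/91 127/91]
step 1: y = z − H·x̄ = [-24/91, 288/91]
step 1: S = H·P̄·Hᵀ + R = [1388/91 361/91; 361/91 491/91]
step 1: K = P̄·Hᵀ·S⁻¹ = [1234/6057 -1154/6057; -1444/6057 -505/6057]
step 1: x' = x̄ + K·y = [-5852/2019, -73/2019]
step 1: P' = (I − K·H)·P̄ = [15082/6057 4616/6057; 4616/6057 2020/6057]
step 2: x̄ = F·x = [1902/673, 73/2019]
step 2: P̄ = F·P·Fᵀ + Q = [1868/673 64/673; 64/673 8077/6057]
step 2: y = z − H·x̄ = [190/673, 2092/2019]
step 2: S = H·P̄·Hᵀ + R = [10234/673 7885/2019; 7885/2019 32305/6057]
step 2: K = P̄·Hᵀ·S⁻¹ = [16540/79773 -22556/132955; -6308/26591 -10147/132955]
step 2: x' = x̄ + K·y = [360162/132955, -14611/132955]
step 2: P' = (I − K·H)·P̄ = [894716/398865 90224/132955; 90224/132955 40588/132955]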